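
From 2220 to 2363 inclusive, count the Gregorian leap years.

35

Years divisible by 4: 2220, 2224, …, 2360 — 36 in all.
Of these, 2300 is divisible by 100 but not 400, so not leap.
Leap years: 36 − 1 = 35.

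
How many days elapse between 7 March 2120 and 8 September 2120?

March 2120: 31 − 7 = 24 days remain.
Then April (30), May (31), June (30), July (31), August (31): 30 + 31 + 30 + 31 + 31 = 153 days.
September 1–8, 2120: 8 days.
Total: 24 + 153 + 8 = 185 days.

185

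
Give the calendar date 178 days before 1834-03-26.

1833-09-29

Count 178 days before March 26, 1834:
September 1833: 30 − 29 = 1 day remains.
Then October (31), November (30), December (31), January (31), February 1834 (28): 31 + 30 + 31 + 31 + 28 = 151 days.
March 1–26, 1834: 26 days.
Residual: 178 days.
Total: 178 days.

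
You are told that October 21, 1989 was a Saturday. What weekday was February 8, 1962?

Thursday

Count forward from the earlier date (February 8, 1962) to the later (October 21, 1989):
From February 8, 1962 to February 8, 1989: 27 years, of which 7 contain a Feb 29 — 20×365 + 7×366 = 9862 days.
February 1989: 28 − 8 = 20 days remain (1989 is not a leap year, so February has 28 days).
Then March (31), April (30), May (31), June (30), July (31), August (31), September (30): 31 + 30 + 31 + 30 + 31 + 31 + 30 = 214 days.
October 1–21, 1989: 21 days.
Residual: 255 days.
Total: 10117 days.
10117 mod 7 = 2, so 2 days before Saturday is Thursday.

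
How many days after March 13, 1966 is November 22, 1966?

254

March 1966: 31 − 13 = 18 days remain.
Then April (30), May (31), June (30), July (31), August (31), September (30), October (31): 30 + 31 + 30 + 31 + 31 + 30 + 31 = 214 days.
November 1–22, 1966: 22 days.
Total: 18 + 214 + 22 = 254 days.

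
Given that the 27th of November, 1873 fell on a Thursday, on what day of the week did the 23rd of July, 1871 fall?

Sunday

Count forward from the earlier date (July 23, 1871) to the later (November 27, 1873):
July 1871: 31 − 23 = 8 days remain.
Then 27 full months totalling 823 days.
November 1–27, 1873: 27 days.
Total: 8 + 823 + 27 = 858 days.
858 mod 7 = 4, so 4 days before Thursday is Sunday.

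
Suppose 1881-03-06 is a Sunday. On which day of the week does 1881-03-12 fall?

Saturday

Within March 1881: 12 − 6 = 6 days.
6 mod 7 = 6, so 6 days after Sunday is Saturday.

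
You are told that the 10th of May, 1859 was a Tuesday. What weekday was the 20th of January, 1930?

Monday

Day-of-year of May 10, 1859: 130.
Day-of-year of January 20, 1930: 20.
1859 has 365 days, so 365 − 130 = 235 days remain in 1859.
Full years 1860–1929: 53 common + 17 leap = 53×365 + 17×366 = 25567 days.
Total: 235 + 25567 + 20 = 25822 days.
25822 mod 7 = 6, so 6 days after Tuesday is Monday.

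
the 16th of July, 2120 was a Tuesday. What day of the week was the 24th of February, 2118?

Thursday

Count forward from the earlier date (February 24, 2118) to the later (July 16, 2120):
February 2118: 28 − 24 = 4 days remain (2118 is not a leap year, so February has 28 days).
Then 28 full months totalling 853 days.
July 1–16, 2120: 16 days.
Total: 4 + 853 + 16 = 873 days.
873 mod 7 = 5, so 5 days before Tuesday is Thursday.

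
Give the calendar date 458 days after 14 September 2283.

15 December 2284

Count 458 days after September 14, 2283:
September 14, 2283 → September 14, 2284: 366 days (2284 is a leap year).
September 2284: 30 − 14 = 16 days remain.
Then October (31), November (30): 31 + 30 = 61 days.
December 1–15, 2284: 15 days.
Residual: 92 days.
Total: 458 days.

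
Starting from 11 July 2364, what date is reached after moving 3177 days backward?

30 October 2355

Count 3177 days before July 11, 2364:
From October 30, 2355 to October 30, 2363: 8 years, of which 2 contain a Feb 29 — 6×365 + 2×366 = 2922 days.
October 2363: 31 − 30 = 1 day remains.
Then November (30), December (31), January (31), February 2364 (29), March (31), April (30), May (31), June (30): 30 + 31 + 31 + 29 + 31 + 30 + 31 + 30 = 243 days.
July 1–11, 2364: 11 days.
Residual: 255 days.
Total: 3177 days.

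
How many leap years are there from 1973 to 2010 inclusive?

9

Years divisible by 4 in [1973, 2010]: 1976, 1980, 1984, 1988, 1992, 1996, 2000, 2004, 2008.
2000 is divisible by 400, so still leap.
No century exceptions apply. Count: 9.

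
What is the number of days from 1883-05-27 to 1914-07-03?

From May 27, 1883 to May 27, 1914: 31 years, of which 7 contain a Feb 29 — 24×365 + 7×366 = 11322 days.
(1900 is not a leap year (divisible by 100 but not 400).)
May 1914: 31 − 27 = 4 days remain.
Then June (30): 30 days.
July 1–3, 1914: 3 days.
Residual: 37 days.
Total: 11359 days.

11359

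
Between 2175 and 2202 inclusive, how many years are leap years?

6

Years divisible by 4 in [2175, 2202]: 2176, 2180, 2184, 2188, 2192, 2196, 2200.
Of these, 2200 is divisible by 100 but not 400, so not leap.
Leap years: 7 − 1 = 6.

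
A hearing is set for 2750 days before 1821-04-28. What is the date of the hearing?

1813-10-17

Count 2750 days before April 28, 1821:
From October 17, 1813 to October 17, 1820: 7 years, of which 2 contain a Feb 29 — 5×365 + 2×366 = 2557 days.
October 1820: 31 − 17 = 14 days remain.
Then November (30), December (31), January (31), February 1821 (28), March (31): 30 + 31 + 31 + 28 + 31 = 151 days.
April 1–28, 1821: 28 days.
Residual: 193 days.
Total: 2750 days.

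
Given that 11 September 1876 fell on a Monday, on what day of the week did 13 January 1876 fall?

Thursday

Count forward from the earlier date (January 13, 1876) to the later (September 11, 1876):
January 1876: 31 − 13 = 18 days remain.
Then February 1876 (29), March (31), April (30), May (31), June (30), July (31), August (31): 29 + 31 + 30 + 31 + 30 + 31 + 31 = 213 days.
September 1–11, 1876: 11 days.
Total: 18 + 213 + 11 = 242 days.
242 mod 7 = 4, so 4 days before Monday is Thursday.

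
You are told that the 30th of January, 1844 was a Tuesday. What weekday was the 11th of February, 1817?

Tuesday

Count forward from the earlier date (February 11, 1817) to the later (January 30, 1844):
Day-of-year of February 11, 1817: 42.
Day-of-year of January 30, 1844: 30.
1817 has 365 days, so 365 − 42 = 323 days remain in 1817.
Full years 1818–1843: 20 common + 6 leap = 20×365 + 6×366 = 9496 days.
Total: 323 + 9496 + 30 = 9849 days.
9849 is a multiple of 7, so the 11th of February, 1817 falls on the same weekday: Tuesday.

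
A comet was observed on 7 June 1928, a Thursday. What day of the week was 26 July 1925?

Count forward from the earlier date (July 26, 1925) to the later (June 7, 1928):
Day-of-year of July 26, 1925: 207.
Day-of-year of June 7, 1928: 159.
1925 has 365 days, so 365 − 207 = 158 days remain in 1925.
Full years: 1926: 365; 1927: 365. Sum = 730.
Total: 158 + 730 + 159 = 1047 days.
1047 mod 7 = 4, so 4 days before Thursday is Sunday.

Sunday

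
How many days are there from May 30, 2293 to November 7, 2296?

1257

Day-of-year of May 30, 2293: 150.
Day-of-year of November 7, 2296: 312.
2293 has 365 days, so 365 − 150 = 215 days remain in 2293.
Full years: 2294: 365; 2295: 365. Sum = 730.
Total: 215 + 730 + 312 = 1257 days.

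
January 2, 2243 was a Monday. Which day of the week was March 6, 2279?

Day-of-year of January 2, 2243: 2.
Day-of-year of March 6, 2279: 65.
2243 has 365 days, so 365 − 2 = 363 days remain in 2243.
Full years 2244–2278: 26 common + 9 leap = 26×365 + 9×366 = 12784 days.
Total: 363 + 12784 + 65 = 13212 days.
13212 mod 7 = 3, so 3 days after Monday is Thursday.

Thursday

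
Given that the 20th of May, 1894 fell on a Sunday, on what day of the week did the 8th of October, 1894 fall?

May 1894: 31 − 20 = 11 days remain.
Then June (30), July (31), August (31), September (30): 30 + 31 + 31 + 30 = 122 days.
October 1–8, 1894: 8 days.
Total: 11 + 122 + 8 = 141 days.
141 mod 7 = 1, so 1 day after Sunday is Monday.

Monday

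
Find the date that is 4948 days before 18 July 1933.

31 December 1919

Count 4948 days before July 18, 1933:
Day-of-year of December 31, 1919: 365.
Day-of-year of July 18, 1933: 199.
1919 has 365 days, so 365 − 365 = 0 days remain in 1919.
Full years 1920–1932: 9 common + 4 leap = 9×365 + 4×366 = 4749 days.
Total: 0 + 4749 + 199 = 4948 days.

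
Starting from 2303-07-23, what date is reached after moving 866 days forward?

2305-12-05

Count 866 days after July 23, 2303:
Day-of-year of July 23, 2303: 204.
Day-of-year of December 5, 2305: 339.
2303 has 365 days, so 365 − 204 = 161 days remain in 2303.
Full years: 2304: 366. Sum = 366.
Total: 161 + 366 + 339 = 866 days.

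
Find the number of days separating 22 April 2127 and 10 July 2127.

79

April 2127: 30 − 22 = 8 days remain.
Then May (31), June (30): 31 + 30 = 61 days.
July 1–10, 2127: 10 days.
Total: 8 + 61 + 10 = 79 days.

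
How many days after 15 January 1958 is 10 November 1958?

January 1958: 31 − 15 = 16 days remain.
Then 9 full months totalling 273 days.
November 1–10, 1958: 10 days.
Total: 16 + 273 + 10 = 299 days.

299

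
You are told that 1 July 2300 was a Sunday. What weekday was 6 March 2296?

Count forward from the earlier date (March 6, 2296) to the later (July 1, 2300):
March 6, 2296 → March 6, 2297: 365 days.
March 6, 2297 → March 6, 2298: 365 days.
March 6, 2298 → March 6, 2299: 365 days.
March 6, 2299 → March 6, 2300: 365 days (2300 is not a leap year (divisible by 100 but not 400)).
March 2300: 31 − 6 = 25 days remain.
Then April (30), May (31), June (30): 30 + 31 + 30 = 91 days.
July 1, 2300: 1 day.
Residual: 117 days.
Total: 1577 days.
1577 mod 7 = 2, so 2 days before Sunday is Friday.

Friday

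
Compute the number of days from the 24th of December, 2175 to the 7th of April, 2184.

3027

From December 24, 2175 to December 24, 2183: 8 years, of which 2 contain a Feb 29 — 6×365 + 2×366 = 2922 days.
December 2183: 31 − 24 = 7 days remain.
Then January (31), February 2184 (29), March (31): 31 + 29 + 31 = 91 days.
April 1–7, 2184: 7 days.
Residual: 105 days.
Total: 3027 days.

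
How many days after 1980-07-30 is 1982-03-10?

Day-of-year of July 30, 1980: 212.
Day-of-year of March 10, 1982: 69.
1980 has 366 days, so 366 − 212 = 154 days remain in 1980.
Full years: 1981: 365. Sum = 365.
Total: 154 + 365 + 69 = 588 days.

588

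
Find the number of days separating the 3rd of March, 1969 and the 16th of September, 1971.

March 3, 1969 → March 3, 1970: 365 days.
March 3, 1970 → March 3, 1971: 365 days.
March 1971: 31 − 3 = 28 days remain.
Then April (30), May (31), June (30), July (31), August (31): 30 + 31 + 30 + 31 + 31 = 153 days.
September 1–16, 1971: 16 days.
Residual: 197 days.
Total: 927 days.

927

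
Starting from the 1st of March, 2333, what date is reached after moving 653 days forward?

the 14th of December, 2334

Count 653 days after March 1, 2333:
March 2333: 31 − 1 = 30 days remain.
Then 20 full months totalling 609 days.
December 1–14, 2334: 14 days.
Total: 30 + 609 + 14 = 653 days.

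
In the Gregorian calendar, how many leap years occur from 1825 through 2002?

Years divisible by 4: 1828, 1832, …, 2000 — 44 in all.
Of these, 1900 is divisible by 100 but not 400, so not leap.
2000 is divisible by 400, so still leap.
Leap years: 44 − 1 = 43.

43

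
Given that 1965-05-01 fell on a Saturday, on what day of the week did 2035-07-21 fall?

Saturday

From May 1, 1965 to May 1, 2035: 70 years, of which 17 contain a Feb 29 — 53×365 + 17×366 = 25567 days.
(2000 is a leap year (divisible by 400).)
May 2035: 31 − 1 = 30 days remain.
Then June (30): 30 days.
July 1–21, 2035: 21 days.
Residual: 81 days.
Total: 25648 days.
25648 is a multiple of 7, so 2035-07-21 falls on the same weekday: Saturday.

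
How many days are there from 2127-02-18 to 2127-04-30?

71

February 2127: 28 − 18 = 10 days remain (2127 is not a leap year, so February has 28 days).
Then March (31): 31 days.
April 1–30, 2127: 30 days.
Total: 10 + 31 + 30 = 71 days.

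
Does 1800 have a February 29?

1800 is not a leap year (divisible by 100 but not 400).

No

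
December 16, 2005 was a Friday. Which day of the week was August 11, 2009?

Tuesday

Day-of-year of December 16, 2005: 350.
Day-of-year of August 11, 2009: 223.
2005 has 365 days, so 365 − 350 = 15 days remain in 2005.
Full years: 2006: 365; 2007: 365; 2008: 366. Sum = 1096.
Total: 15 + 1096 + 223 = 1334 days.
1334 mod 7 = 4, so 4 days after Friday is Tuesday.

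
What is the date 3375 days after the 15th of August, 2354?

the 11th of November, 2363

Count 3375 days after August 15, 2354:
Day-of-year of August 15, 2354: 227.
Day-of-year of November 11, 2363: 315.
2354 has 365 days, so 365 − 227 = 138 days remain in 2354.
Full years 2355–2362: 6 common + 2 leap = 6×365 + 2×366 = 2922 days.
Total: 138 + 2922 + 315 = 3375 days.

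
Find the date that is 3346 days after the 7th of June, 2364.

the 5th of August, 2373

Count 3346 days after June 7, 2364:
From June 7, 2364 to June 7, 2373: 9 years, of which 2 contain a Feb 29 — 7×365 + 2×366 = 3287 days.
June 2373: 30 − 7 = 23 days remain.
Then July (31): 31 days.
August 1–5, 2373: 5 days.
Residual: 59 days.
Total: 3346 days.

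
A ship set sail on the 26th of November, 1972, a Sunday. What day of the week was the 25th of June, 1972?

Sunday

Count forward from the earlier date (June 25, 1972) to the later (November 26, 1972):
June 1972: 30 − 25 = 5 days remain.
Then July (31), August (31), September (30), October (31): 31 + 31 + 30 + 31 = 123 days.
November 1–26, 1972: 26 days.
Total: 5 + 123 + 26 = 154 days.
154 is a multiple of 7, so the 25th of June, 1972 falls on the same weekday: Sunday.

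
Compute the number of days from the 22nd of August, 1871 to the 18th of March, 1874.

Day-of-year of August 22, 1871: 234.
Day-of-year of March 18, 1874: 77.
1871 has 365 days, so 365 − 234 = 131 days remain in 1871.
Full years: 1872: 366; 1873: 365. Sum = 731.
Total: 131 + 731 + 77 = 939 days.

939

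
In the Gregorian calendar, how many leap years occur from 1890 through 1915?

Years divisible by 4 in [1890, 1915]: 1892, 1896, 1900, 1904, 1908, 1912.
Of these, 1900 is divisible by 100 but not 400, so not leap.
Leap years: 6 − 1 = 5.

5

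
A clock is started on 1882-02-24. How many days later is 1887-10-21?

2065

Day-of-year of February 24, 1882: 55.
Day-of-year of October 21, 1887: 294.
1882 has 365 days, so 365 − 55 = 310 days remain in 1882.
Full years: 1883: 365; 1884: 366; 1885: 365; 1886: 365. Sum = 1461.
Total: 310 + 1461 + 294 = 2065 days.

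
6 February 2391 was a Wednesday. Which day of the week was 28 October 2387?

Count forward from the earlier date (October 28, 2387) to the later (February 6, 2391):
October 28, 2387 → October 28, 2388: 366 days (2388 is a leap year).
October 28, 2388 → October 28, 2389: 365 days.
October 28, 2389 → October 28, 2390: 365 days.
October 2390: 31 − 28 = 3 days remain.
Then November (30), December (31), January (31): 30 + 31 + 31 = 92 days.
February 1–6, 2391: 6 days (2391 is not a leap year).
Residual: 101 days.
Total: 1197 days.
1197 is a multiple of 7, so 28 October 2387 falls on the same weekday: Wednesday.

Wednesday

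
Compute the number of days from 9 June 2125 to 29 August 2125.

June 2125: 30 − 9 = 21 days remain.
Then July (31): 31 days.
August 1–29, 2125: 29 days.
Total: 21 + 31 + 29 = 81 days.

81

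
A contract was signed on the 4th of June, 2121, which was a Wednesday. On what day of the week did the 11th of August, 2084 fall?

Friday

Count forward from the earlier date (August 11, 2084) to the later (June 4, 2121):
Day-of-year of August 11, 2084: 224.
Day-of-year of June 4, 2121: 155.
2084 has 366 days, so 366 − 224 = 142 days remain in 2084.
Full years 2085–2120: 28 common + 8 leap = 28×365 + 8×366 = 13148 days.
Total: 142 + 13148 + 155 = 13445 days.
13445 mod 7 = 5, so 5 days before Wednesday is Friday.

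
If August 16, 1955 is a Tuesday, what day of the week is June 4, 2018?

Monday

From August 16, 1955 to August 16, 2017: 62 years, of which 16 contain a Feb 29 — 46×365 + 16×366 = 22646 days.
(2000 is a leap year (divisible by 400).)
August 2017: 31 − 16 = 15 days remain.
Then 9 full months totalling 273 days.
June 1–4, 2018: 4 days.
Residual: 292 days.
Total: 22938 days.
22938 mod 7 = 6, so 6 days after Tuesday is Monday.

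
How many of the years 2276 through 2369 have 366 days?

Years divisible by 4: 2276, 2280, …, 2368 — 24 in all.
Of these, 2300 is divisible by 100 but not 400, so not leap.
Leap years: 24 − 1 = 23.

23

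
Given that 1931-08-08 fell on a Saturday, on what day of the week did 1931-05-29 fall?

Count forward from the earlier date (May 29, 1931) to the later (August 8, 1931):
May 1931: 31 − 29 = 2 days remain.
Then June (30), July (31): 30 + 31 = 61 days.
August 1–8, 1931: 8 days.
Total: 2 + 61 + 8 = 71 days.
71 mod 7 = 1, so 1 day before Saturday is Friday.

Friday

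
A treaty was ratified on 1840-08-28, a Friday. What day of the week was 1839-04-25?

Count forward from the earlier date (April 25, 1839) to the later (August 28, 1840):
April 1839: 30 − 25 = 5 days remain.
Then 15 full months totalling 458 days.
August 1–28, 1840: 28 days.
Total: 5 + 458 + 28 = 491 days.
491 mod 7 = 1, so 1 day before Friday is Thursday.

Thursday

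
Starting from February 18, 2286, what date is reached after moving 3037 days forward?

June 13, 2294

Count 3037 days after February 18, 2286:
From February 18, 2286 to February 18, 2294: 8 years, of which 2 contain a Feb 29 — 6×365 + 2×366 = 2922 days.
February 2294: 28 − 18 = 10 days remain (2294 is not a leap year, so February has 28 days).
Then March (31), April (30), May (31): 31 + 30 + 31 = 92 days.
June 1–13, 2294: 13 days.
Residual: 115 days.
Total: 3037 days.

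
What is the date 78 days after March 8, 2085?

May 25, 2085

Count 78 days after March 8, 2085:
March 2085: 31 − 8 = 23 days remain.
Then April (30): 30 days.
May 1–25, 2085: 25 days.
Total: 23 + 30 + 25 = 78 days.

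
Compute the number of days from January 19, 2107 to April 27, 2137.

From January 19, 2107 to January 19, 2137: 30 years, of which 8 contain a Feb 29 — 22×365 + 8×366 = 10958 days.
January 2137: 31 − 19 = 12 days remain.
Then February 2137 (28), March (31): 28 + 31 = 59 days.
April 1–27, 2137: 27 days.
Residual: 98 days.
Total: 11056 days.

11056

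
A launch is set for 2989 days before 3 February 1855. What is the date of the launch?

28 November 1846

Count 2989 days before February 3, 1855:
Day-of-year of November 28, 1846: 332.
Day-of-year of February 3, 1855: 34.
1846 has 365 days, so 365 − 332 = 33 days remain in 1846.
Full years 1847–1854: 6 common + 2 leap = 6×365 + 2×366 = 2922 days.
Total: 33 + 2922 + 34 = 2989 days.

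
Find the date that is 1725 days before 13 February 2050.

25 May 2045

Count 1725 days before February 13, 2050:
May 25, 2045 → May 25, 2046: 365 days.
May 25, 2046 → May 25, 2047: 365 days.
May 25, 2047 → May 25, 2048: 366 days (2048 is a leap year).
May 25, 2048 → May 25, 2049: 365 days.
May 2049: 31 − 25 = 6 days remain.
Then June (30), July (31), August (31), September (30), October (31), November (30), December (31), January (31): 30 + 31 + 31 + 30 + 31 + 30 + 31 + 31 = 245 days.
February 1–13, 2050: 13 days (2050 is not a leap year).
Residual: 264 days.
Total: 1725 days.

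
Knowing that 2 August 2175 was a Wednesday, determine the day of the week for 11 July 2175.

Count forward from the earlier date (July 11, 2175) to the later (August 2, 2175):
July 2175: 31 − 11 = 20 days remain.
August 1–2, 2175: 2 days.
Total: 20 + 2 = 22 days.
22 mod 7 = 1, so 1 day before Wednesday is Tuesday.

Tuesday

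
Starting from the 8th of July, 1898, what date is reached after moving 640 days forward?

the 9th of April, 1900

Count 640 days after July 8, 1898:
July 1898: 31 − 8 = 23 days remain.
Then 20 full months totalling 608 days.
April 1–9, 1900: 9 days.
Total: 23 + 608 + 9 = 640 days.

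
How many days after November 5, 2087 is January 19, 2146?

21259

Day-of-year of November 5, 2087: 309.
Day-of-year of January 19, 2146: 19.
2087 has 365 days, so 365 − 309 = 56 days remain in 2087.
Full years 2088–2145: 44 common + 14 leap = 44×365 + 14×366 = 21184 days.
Total: 56 + 21184 + 19 = 21259 days.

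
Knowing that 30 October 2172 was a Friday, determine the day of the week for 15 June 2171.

Count forward from the earlier date (June 15, 2171) to the later (October 30, 2172):
June 15, 2171 → June 15, 2172: 366 days (2172 is a leap year).
June 2172: 30 − 15 = 15 days remain.
Then July (31), August (31), September (30): 31 + 31 + 30 = 92 days.
October 1–30, 2172: 30 days.
Residual: 137 days.
Total: 503 days.
503 mod 7 = 6, so 6 days before Friday is Saturday.

Saturday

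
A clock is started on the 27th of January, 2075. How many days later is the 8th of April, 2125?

18333

Day-of-year of January 27, 2075: 27.
Day-of-year of April 8, 2125: 98.
2075 has 365 days, so 365 − 27 = 338 days remain in 2075.
Full years 2076–2124: 37 common + 12 leap = 37×365 + 12×366 = 17897 days.
Total: 338 + 17897 + 98 = 18333 days.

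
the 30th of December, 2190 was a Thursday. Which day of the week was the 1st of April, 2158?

Saturday

Count forward from the earlier date (April 1, 2158) to the later (December 30, 2190):
Day-of-year of April 1, 2158: 91.
Day-of-year of December 30, 2190: 364.
2158 has 365 days, so 365 − 91 = 274 days remain in 2158.
Full years 2159–2189: 23 common + 8 leap = 23×365 + 8×366 = 11323 days.
Total: 274 + 11323 + 364 = 11961 days.
11961 mod 7 = 5, so 5 days before Thursday is Saturday.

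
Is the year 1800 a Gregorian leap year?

No

1800 is not a leap year (divisible by 100 but not 400).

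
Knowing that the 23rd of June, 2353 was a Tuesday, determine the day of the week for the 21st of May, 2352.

Wednesday

Count forward from the earlier date (May 21, 2352) to the later (June 23, 2353):
May 2352: 31 − 21 = 10 days remain.
Then 12 full months totalling 365 days.
June 1–23, 2353: 23 days.
Total: 10 + 365 + 23 = 398 days.
398 mod 7 = 6, so 6 days before Tuesday is Wednesday.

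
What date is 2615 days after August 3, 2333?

September 30, 2340

Count 2615 days after August 3, 2333:
Day-of-year of August 3, 2333: 215.
Day-of-year of September 30, 2340: 274.
2333 has 365 days, so 365 − 215 = 150 days remain in 2333.
Full years: 2334: 365; 2335: 365; 2336: 366; 2337: 365; 2338: 365; 2339: 365. Sum = 2191.
Total: 150 + 2191 + 274 = 2615 days.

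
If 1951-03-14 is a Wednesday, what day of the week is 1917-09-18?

Tuesday

Count forward from the earlier date (September 18, 1917) to the later (March 14, 1951):
Day-of-year of September 18, 1917: 261.
Day-of-year of March 14, 1951: 73.
1917 has 365 days, so 365 − 261 = 104 days remain in 1917.
Full years 1918–1950: 25 common + 8 leap = 25×365 + 8×366 = 12053 days.
Total: 104 + 12053 + 73 = 12230 days.
12230 mod 7 = 1, so 1 day before Wednesday is Tuesday.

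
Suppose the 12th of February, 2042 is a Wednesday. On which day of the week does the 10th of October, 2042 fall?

Friday

February 2042: 28 − 12 = 16 days remain (2042 is not a leap year, so February has 28 days).
Then March (31), April (30), May (31), June (30), July (31), August (31), September (30): 31 + 30 + 31 + 30 + 31 + 31 + 30 = 214 days.
October 1–10, 2042: 10 days.
Total: 16 + 214 + 10 = 240 days.
240 mod 7 = 2, so 2 days after Wednesday is Friday.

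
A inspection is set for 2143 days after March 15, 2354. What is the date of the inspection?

January 26, 2360

Count 2143 days after March 15, 2354:
Day-of-year of March 15, 2354: 74.
Day-of-year of January 26, 2360: 26.
2354 has 365 days, so 365 − 74 = 291 days remain in 2354.
Full years: 2355: 365; 2356: 366; 2357: 365; 2358: 365; 2359: 365. Sum = 1826.
Total: 291 + 1826 + 26 = 2143 days.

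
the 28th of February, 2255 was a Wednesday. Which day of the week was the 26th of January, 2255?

Friday

Count forward from the earlier date (January 26, 2255) to the later (February 28, 2255):
January 2255: 31 − 26 = 5 days remain.
February 1–28, 2255: 28 days (2255 is not a leap year).
Total: 5 + 28 = 33 days.
33 mod 7 = 5, so 5 days before Wednesday is Friday.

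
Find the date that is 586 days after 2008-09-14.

2010-04-23

Count 586 days after September 14, 2008:
September 2008: 30 − 14 = 16 days remain.
Then 18 full months totalling 547 days.
April 1–23, 2010: 23 days.
Total: 16 + 547 + 23 = 586 days.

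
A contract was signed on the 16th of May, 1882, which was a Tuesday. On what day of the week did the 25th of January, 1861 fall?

Count forward from the earlier date (January 25, 1861) to the later (May 16, 1882):
Day-of-year of January 25, 1861: 25.
Day-of-year of May 16, 1882: 136.
1861 has 365 days, so 365 − 25 = 340 days remain in 1861.
Full years 1862–1881: 15 common + 5 leap = 15×365 + 5×366 = 7305 days.
Total: 340 + 7305 + 136 = 7781 days.
7781 mod 7 = 4, so 4 days before Tuesday is Friday.

Friday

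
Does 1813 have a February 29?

No

1813 is not a leap year.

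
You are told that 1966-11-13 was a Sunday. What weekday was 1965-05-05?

Wednesday

Count forward from the earlier date (May 5, 1965) to the later (November 13, 1966):
May 5, 1965 → May 5, 1966: 365 days.
May 1966: 31 − 5 = 26 days remain.
Then June (30), July (31), August (31), September (30), October (31): 30 + 31 + 31 + 30 + 31 = 153 days.
November 1–13, 1966: 13 days.
Residual: 192 days.
Total: 557 days.
557 mod 7 = 4, so 4 days before Sunday is Wednesday.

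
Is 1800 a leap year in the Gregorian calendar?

No

1800 is not a leap year (divisible by 100 but not 400).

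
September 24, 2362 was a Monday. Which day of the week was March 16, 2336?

Monday

Count forward from the earlier date (March 16, 2336) to the later (September 24, 2362):
From March 16, 2336 to March 16, 2362: 26 years, of which 6 contain a Feb 29 — 20×365 + 6×366 = 9496 days.
March 2362: 31 − 16 = 15 days remain.
Then April (30), May (31), June (30), July (31), August (31): 30 + 31 + 30 + 31 + 31 = 153 days.
September 1–24, 2362: 24 days.
Residual: 192 days.
Total: 9688 days.
9688 is a multiple of 7, so March 16, 2336 falls on the same weekday: Monday.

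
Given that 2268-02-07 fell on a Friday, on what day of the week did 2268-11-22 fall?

February 2268: 29 − 7 = 22 days remain (2268 is a leap year, so February has 29 days).
Then March (31), April (30), May (31), June (30), July (31), August (31), September (30), October (31): 31 + 30 + 31 + 30 + 31 + 31 + 30 + 31 = 245 days.
November 1–22, 2268: 22 days.
Total: 22 + 245 + 22 = 289 days.
289 mod 7 = 2, so 2 days after Friday is Sunday.

Sunday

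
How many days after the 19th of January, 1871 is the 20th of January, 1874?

1097

January 19, 1871 → January 19, 1872: 365 days.
January 19, 1872 → January 19, 1873: 366 days (1872 is a leap year).
January 19, 1873 → January 19, 1874: 365 days.
Within January 1874: 20 − 19 = 1 day.
Total: 1097 days.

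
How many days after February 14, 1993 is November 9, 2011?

6842

Day-of-year of February 14, 1993: 45.
Day-of-year of November 9, 2011: 313.
1993 has 365 days, so 365 − 45 = 320 days remain in 1993.
Full years 1994–2010: 13 common + 4 leap = 13×365 + 4×366 = 6209 days.
Total: 320 + 6209 + 313 = 6842 days.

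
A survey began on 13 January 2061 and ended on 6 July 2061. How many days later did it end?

174

January 2061: 31 − 13 = 18 days remain.
Then February 2061 (28), March (31), April (30), May (31), June (30): 28 + 31 + 30 + 31 + 30 = 150 days.
July 1–6, 2061: 6 days.
Total: 18 + 150 + 6 = 174 days.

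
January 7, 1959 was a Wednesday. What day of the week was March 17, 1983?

From January 7, 1959 to January 7, 1983: 24 years, of which 6 contain a Feb 29 — 18×365 + 6×366 = 8766 days.
January 1983: 31 − 7 = 24 days remain.
Then February 1983 (28): 28 days.
March 1–17, 1983: 17 days.
Residual: 69 days.
Total: 8835 days.
8835 mod 7 = 1, so 1 day after Wednesday is Thursday.

Thursday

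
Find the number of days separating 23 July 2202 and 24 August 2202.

July 2202: 31 − 23 = 8 days remain.
August 1–24, 2202: 24 days.
Total: 8 + 24 = 32 days.

32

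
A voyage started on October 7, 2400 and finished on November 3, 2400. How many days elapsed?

October 2400: 31 − 7 = 24 days remain.
November 1–3, 2400: 3 days.
Total: 24 + 3 = 27 days.

27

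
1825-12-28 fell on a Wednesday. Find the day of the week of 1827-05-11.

Friday

December 1825: 31 − 28 = 3 days remain.
Then 16 full months totalling 485 days.
May 1–11, 1827: 11 days.
Total: 3 + 485 + 11 = 499 days.
499 mod 7 = 2, so 2 days after Wednesday is Friday.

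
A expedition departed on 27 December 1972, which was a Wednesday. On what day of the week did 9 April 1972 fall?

Sunday

Count forward from the earlier date (April 9, 1972) to the later (December 27, 1972):
April 1972: 30 − 9 = 21 days remain.
Then May (31), June (30), July (31), August (31), September (30), October (31), November (30): 31 + 30 + 31 + 31 + 30 + 31 + 30 = 214 days.
December 1–27, 1972: 27 days.
Total: 21 + 214 + 27 = 262 days.
262 mod 7 = 3, so 3 days before Wednesday is Sunday.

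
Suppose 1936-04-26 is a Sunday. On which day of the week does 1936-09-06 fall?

April 1936: 30 − 26 = 4 days remain.
Then May (31), June (30), July (31), August (31): 31 + 30 + 31 + 31 = 123 days.
September 1–6, 1936: 6 days.
Total: 4 + 123 + 6 = 133 days.
133 is a multiple of 7, so 1936-09-06 falls on the same weekday: Sunday.

Sunday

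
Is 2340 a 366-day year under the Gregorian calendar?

Yes

2340 is a leap year.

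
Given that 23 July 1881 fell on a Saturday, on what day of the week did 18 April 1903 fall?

From July 23, 1881 to July 23, 1902: 21 years, of which 4 contain a Feb 29 — 17×365 + 4×366 = 7669 days.
(1900 is not a leap year (divisible by 100 but not 400).)
July 1902: 31 − 23 = 8 days remain.
Then August (31), September (30), October (31), November (30), December (31), January (31), February 1903 (28), March (31): 31 + 30 + 31 + 30 + 31 + 31 + 28 + 31 = 243 days.
April 1–18, 1903: 18 days.
Residual: 269 days.
Total: 7938 days.
7938 is a multiple of 7, so 18 April 1903 falls on the same weekday: Saturday.

Saturday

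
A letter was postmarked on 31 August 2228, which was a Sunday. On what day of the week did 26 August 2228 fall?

Tuesday

Count forward from the earlier date (August 26, 2228) to the later (August 31, 2228):
Within August 2228: 31 − 26 = 5 days.
5 mod 7 = 5, so 5 days before Sunday is Tuesday.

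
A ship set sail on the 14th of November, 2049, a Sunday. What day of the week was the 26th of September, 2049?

Sunday

Count forward from the earlier date (September 26, 2049) to the later (November 14, 2049):
September 2049: 30 − 26 = 4 days remain.
Then October (31): 31 days.
November 1–14, 2049: 14 days.
Total: 4 + 31 + 14 = 49 days.
49 is a multiple of 7, so the 26th of September, 2049 falls on the same weekday: Sunday.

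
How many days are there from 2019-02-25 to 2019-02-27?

2

Within February 2019: 27 − 25 = 2 days.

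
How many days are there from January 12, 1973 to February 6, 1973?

25

January 1973: 31 − 12 = 19 days remain.
February 1–6, 1973: 6 days (1973 is not a leap year).
Total: 19 + 6 = 25 days.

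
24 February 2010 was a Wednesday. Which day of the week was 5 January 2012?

Thursday

Day-of-year of February 24, 2010: 55.
Day-of-year of January 5, 2012: 5.
2010 has 365 days, so 365 − 55 = 310 days remain in 2010.
Full years: 2011: 365. Sum = 365.
Total: 310 + 365 + 5 = 680 days.
680 mod 7 = 1, so 1 day after Wednesday is Thursday.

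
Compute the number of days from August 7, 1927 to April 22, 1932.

1720

August 7, 1927 → August 7, 1928: 366 days (1928 is a leap year).
August 7, 1928 → August 7, 1929: 365 days.
August 7, 1929 → August 7, 1930: 365 days.
August 7, 1930 → August 7, 1931: 365 days.
August 1931: 31 − 7 = 24 days remain.
Then September (30), October (31), November (30), December (31), January (31), February 1932 (29), March (31): 30 + 31 + 30 + 31 + 31 + 29 + 31 = 213 days.
April 1–22, 1932: 22 days.
Residual: 259 days.
Total: 1720 days.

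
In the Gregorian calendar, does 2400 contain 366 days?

Yes

2400 is a leap year (divisible by 400).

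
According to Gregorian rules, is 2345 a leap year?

No

2345 is not a leap year.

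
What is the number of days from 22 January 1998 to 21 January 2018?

7304

From January 22, 1998 to January 22, 2017: 19 years, of which 5 contain a Feb 29 — 14×365 + 5×366 = 6940 days.
(2000 is a leap year (divisible by 400).)
January 2017: 31 − 22 = 9 days remain.
Then 11 full months totalling 334 days.
January 1–21, 2018: 21 days.
Residual: 364 days.
Total: 7304 days.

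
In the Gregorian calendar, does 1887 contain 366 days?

No

1887 is not a leap year.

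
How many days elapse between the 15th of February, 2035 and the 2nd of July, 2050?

From February 15, 2035 to February 15, 2050: 15 years, of which 4 contain a Feb 29 — 11×365 + 4×366 = 5479 days.
February 2050: 28 − 15 = 13 days remain (2050 is not a leap year, so February has 28 days).
Then March (31), April (30), May (31), June (30): 31 + 30 + 31 + 30 = 122 days.
July 1–2, 2050: 2 days.
Residual: 137 days.
Total: 5616 days.

5616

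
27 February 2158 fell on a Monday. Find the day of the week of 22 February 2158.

Count forward from the earlier date (February 22, 2158) to the later (February 27, 2158):
Within February 2158: 27 − 22 = 5 days.
5 mod 7 = 5, so 5 days before Monday is Wednesday.

Wednesday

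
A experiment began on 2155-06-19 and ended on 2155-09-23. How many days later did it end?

96

June 2155: 30 − 19 = 11 days remain.
Then July (31), August (31): 31 + 31 = 62 days.
September 1–23, 2155: 23 days.
Total: 11 + 62 + 23 = 96 days.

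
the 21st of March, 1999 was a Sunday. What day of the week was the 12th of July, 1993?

Monday

Count forward from the earlier date (July 12, 1993) to the later (March 21, 1999):
Day-of-year of July 12, 1993: 193.
Day-of-year of March 21, 1999: 80.
1993 has 365 days, so 365 − 193 = 172 days remain in 1993.
Full years: 1994: 365; 1995: 365; 1996: 366; 1997: 365; 1998: 365. Sum = 1826.
Total: 172 + 1826 + 80 = 2078 days.
2078 mod 7 = 6, so 6 days before Sunday is Monday.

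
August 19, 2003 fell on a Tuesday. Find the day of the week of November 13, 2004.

Day-of-year of August 19, 2003: 231.
Day-of-year of November 13, 2004: 318.
2003 has 365 days, so 365 − 231 = 134 days remain in 2003.
Total: 134 + 318 = 452 days.
452 mod 7 = 4, so 4 days after Tuesday is Saturday.

Saturday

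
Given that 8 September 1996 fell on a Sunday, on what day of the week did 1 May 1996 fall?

Count forward from the earlier date (May 1, 1996) to the later (September 8, 1996):
May 1996: 31 − 1 = 30 days remain.
Then June (30), July (31), August (31): 30 + 31 + 31 = 92 days.
September 1–8, 1996: 8 days.
Total: 30 + 92 + 8 = 130 days.
130 mod 7 = 4, so 4 days before Sunday is Wednesday.

Wednesday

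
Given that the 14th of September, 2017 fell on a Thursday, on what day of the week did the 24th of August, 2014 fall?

Count forward from the earlier date (August 24, 2014) to the later (September 14, 2017):
August 24, 2014 → August 24, 2015: 365 days.
August 24, 2015 → August 24, 2016: 366 days (2016 is a leap year).
August 24, 2016 → August 24, 2017: 365 days.
August 2017: 31 − 24 = 7 days remain.
September 1–14, 2017: 14 days.
Residual: 21 days.
Total: 1117 days.
1117 mod 7 = 4, so 4 days before Thursday is Sunday.

Sunday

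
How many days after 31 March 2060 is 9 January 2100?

Day-of-year of March 31, 2060: 91.
Day-of-year of January 9, 2100: 9.
2060 has 366 days, so 366 − 91 = 275 days remain in 2060.
Full years 2061–2099: 30 common + 9 leap = 30×365 + 9×366 = 14244 days.
Total: 275 + 14244 + 9 = 14528 days.

14528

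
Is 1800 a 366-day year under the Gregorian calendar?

1800 is not a leap year (divisible by 100 but not 400).

No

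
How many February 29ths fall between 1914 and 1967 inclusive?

13

Years divisible by 4: 1916, 1920, …, 1964 — 13 in all.
No century exceptions apply. Count: 13.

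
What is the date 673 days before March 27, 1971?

May 23, 1969

Count 673 days before March 27, 1971:
May 23, 1969 → May 23, 1970: 365 days.
May 1970: 31 − 23 = 8 days remain.
Then 9 full months totalling 273 days.
March 1–27, 1971: 27 days.
Residual: 308 days.
Total: 673 days.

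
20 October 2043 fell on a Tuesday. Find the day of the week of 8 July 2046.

October 20, 2043 → October 20, 2044: 366 days (2044 is a leap year).
October 20, 2044 → October 20, 2045: 365 days.
October 2045: 31 − 20 = 11 days remain.
Then November (30), December (31), January (31), February 2046 (28), March (31), April (30), May (31), June (30): 30 + 31 + 31 + 28 + 31 + 30 + 31 + 30 = 242 days.
July 1–8, 2046: 8 days.
Residual: 261 days.
Total: 992 days.
992 mod 7 = 5, so 5 days after Tuesday is Sunday.

Sunday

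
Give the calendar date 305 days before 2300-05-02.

2299-07-01

Count 305 days before May 2, 2300:
July 2299: 31 − 1 = 30 days remain.
Then 9 full months totalling 273 days.
May 1–2, 2300: 2 days.
Residual: 305 days.
Total: 305 days.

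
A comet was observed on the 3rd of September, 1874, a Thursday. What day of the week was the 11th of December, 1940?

Day-of-year of September 3, 1874: 246.
Day-of-year of December 11, 1940: 346.
1874 has 365 days, so 365 − 246 = 119 days remain in 1874.
Full years 1875–1939: 50 common + 15 leap = 50×365 + 15×366 = 23740 days.
Total: 119 + 23740 + 346 = 24205 days.
24205 mod 7 = 6, so 6 days after Thursday is Wednesday.

Wednesday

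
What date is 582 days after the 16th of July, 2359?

the 17th of February, 2361

Count 582 days after July 16, 2359:
Day-of-year of July 16, 2359: 197.
Day-of-year of February 17, 2361: 48.
2359 has 365 days, so 365 − 197 = 168 days remain in 2359.
Full years: 2360: 366. Sum = 366.
Total: 168 + 366 + 48 = 582 days.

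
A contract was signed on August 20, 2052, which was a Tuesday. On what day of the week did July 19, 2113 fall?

From August 20, 2052 to August 20, 2112: 60 years, of which 14 contain a Feb 29 — 46×365 + 14×366 = 21914 days.
(2100 is not a leap year (divisible by 100 but not 400).)
August 2112: 31 − 20 = 11 days remain.
Then 10 full months totalling 303 days.
July 1–19, 2113: 19 days.
Residual: 333 days.
Total: 22247 days.
22247 mod 7 = 1, so 1 day after Tuesday is Wednesday.

Wednesday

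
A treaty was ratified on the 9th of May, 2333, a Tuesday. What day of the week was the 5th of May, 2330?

Monday

Count forward from the earlier date (May 5, 2330) to the later (May 9, 2333):
Day-of-year of May 5, 2330: 125.
Day-of-year of May 9, 2333: 129.
2330 has 365 days, so 365 − 125 = 240 days remain in 2330.
Full years: 2331: 365; 2332: 366. Sum = 731.
Total: 240 + 731 + 129 = 1100 days.
1100 mod 7 = 1, so 1 day before Tuesday is Monday.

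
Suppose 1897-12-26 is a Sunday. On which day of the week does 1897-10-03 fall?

Sunday

Count forward from the earlier date (October 3, 1897) to the later (December 26, 1897):
October 1897: 31 − 3 = 28 days remain.
Then November (30): 30 days.
December 1–26, 1897: 26 days.
Total: 28 + 30 + 26 = 84 days.
84 is a multiple of 7, so 1897-10-03 falls on the same weekday: Sunday.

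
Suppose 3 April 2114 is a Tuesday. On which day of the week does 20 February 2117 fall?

Saturday

April 3, 2114 → April 3, 2115: 365 days.
April 3, 2115 → April 3, 2116: 366 days (2116 is a leap year).
April 2116: 30 − 3 = 27 days remain.
Then 9 full months totalling 276 days.
February 1–20, 2117: 20 days (2117 is not a leap year).
Residual: 323 days.
Total: 1054 days.
1054 mod 7 = 4, so 4 days after Tuesday is Saturday.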